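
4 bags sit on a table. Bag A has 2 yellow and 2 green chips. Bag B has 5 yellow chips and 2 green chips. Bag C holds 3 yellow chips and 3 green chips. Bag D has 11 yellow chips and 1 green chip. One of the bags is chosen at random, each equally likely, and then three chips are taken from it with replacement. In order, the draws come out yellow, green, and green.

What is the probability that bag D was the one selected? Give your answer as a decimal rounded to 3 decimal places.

0.020

Under each hypothesis, the probability of the observed sequence is: P(data | bag A) = (2/4)(2/4)(2/4) = 0.125; P(data | bag B) = (5/7)(2/7)(2/7) = 0.058309; P(data | bag C) = (3/6)(3/6)(3/6) = 0.125; P(data | bag D) = (11/12)(1/12)(1/12) = 0.0063657.
Multiplying each by its prior: 1/4 · 0.125 = 0.03125, 1/4 · 0.058309 = 0.014577, 1/4 · 0.125 = 0.03125, 1/4 · 0.0063657 = 0.0015914; these sum to 0.078669.
Therefore the posterior P(bag D | data) = (0.0015914) / (0.078669) = 0.02023.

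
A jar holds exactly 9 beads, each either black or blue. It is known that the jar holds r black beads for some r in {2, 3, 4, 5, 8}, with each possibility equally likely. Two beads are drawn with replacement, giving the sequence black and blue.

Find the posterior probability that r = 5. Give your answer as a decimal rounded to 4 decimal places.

0.2500

Under each hypothesis, the probability of the observed sequence is: P(data | r = 2) = (2/9)(7/9) = 14/81; P(data | r = 3) = (3/9)(6/9) = 2/9; P(data | r = 4) = (4/9)(5/9) = 20/81; P(data | r = 5) = (5/9)(4/9) = 20/81; P(data | r = 8) = (8/9)(1/9) = 8/81.
Weighting by the prior gives 1/5 · 14/81 = 14/405, 1/5 · 2/9 = 2/45, 1/5 · 20/81 = 4/81, 1/5 · 20/81 = 4/81, 1/5 · 8/81 = 8/405; these sum to 16/81.
By Bayes' rule, P(r = 5 | data) = (4/81) / (16/81) = 1/4.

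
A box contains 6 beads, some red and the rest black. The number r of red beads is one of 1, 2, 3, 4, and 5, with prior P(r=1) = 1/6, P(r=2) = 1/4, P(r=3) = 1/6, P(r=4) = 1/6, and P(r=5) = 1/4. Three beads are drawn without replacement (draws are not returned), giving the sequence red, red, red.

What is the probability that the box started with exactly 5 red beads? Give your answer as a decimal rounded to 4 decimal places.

0.7500

Under each hypothesis, the probability of the observed sequence is: P(data | r = 1) = (1/6)(0/5) = 0; P(data | r = 2) = (2/6)(1/5)(0/4) = 0; P(data | r = 3) = (3/6)(2/5)(1/4) = 1/20; P(data | r = 4) = (4/6)(3/5)(2/4) = 1/5; P(data | r = 5) = (5/6)(4/5)(3/4) = 1/2.
Multiplying each by its prior: 1/6 · 0 = 0, 1/4 · 0 = 0, 1/6 · 1/20 = 1/120, 1/6 · 1/5 = 1/30, 1/4 · 1/2 = 1/8; summing to 1/6.
Hence P(r = 5 | data) = (1/8) / (1/6) = 3/4.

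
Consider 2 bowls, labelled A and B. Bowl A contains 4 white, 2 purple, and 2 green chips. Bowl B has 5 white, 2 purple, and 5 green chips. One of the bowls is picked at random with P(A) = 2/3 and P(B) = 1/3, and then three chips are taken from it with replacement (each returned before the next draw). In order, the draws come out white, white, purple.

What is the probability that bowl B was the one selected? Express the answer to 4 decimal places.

0.1880

The likelihood of the observed sequence under each hypothesis: P(data | bowl A) = (4/8)(4/8)(2/8) = 0.0625; P(data | bowl B) = (5/12)(5/12)(2/12) = 0.028935.
The prior-weighted likelihoods are 2/3 · 0.0625 = 0.041667, 1/3 · 0.028935 = 0.0096451; summing to 0.051312.
Hence P(bowl B | data) = (0.0096451) / (0.051312) = 0.18797.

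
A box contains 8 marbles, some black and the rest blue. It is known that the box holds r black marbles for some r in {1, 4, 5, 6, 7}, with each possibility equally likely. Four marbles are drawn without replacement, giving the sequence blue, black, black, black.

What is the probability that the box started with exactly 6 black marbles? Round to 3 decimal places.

0.331

Under each hypothesis, the probability of the observed sequence is: P(data | r = 1) = (7/8)(1/7)(0/6) = 0; P(data | r = 4) = (4/8)(4/7)(3/6)(2/5) = 0.057143; P(data | r = 5) = (3/8)(5/7)(4/6)(3/5) = 0.10714; P(data | r = 6) = (2/8)(6/7)(5/6)(4/5) = 0.14286; P(data | r = 7) = (1/8)(7/7)(6/6)(5/5) = 0.125.
The prior-weighted likelihoods are 1/5 · 0 = 0, 1/5 · 0.057143 = 0.011429, 1/5 · 0.10714 = 0.021429, 1/5 · 0.14286 = 0.028571, 1/5 · 0.125 = 0.025; summing to 0.086429.
Therefore the posterior P(r = 6 | data) = (0.028571) / (0.086429) = 0.33058.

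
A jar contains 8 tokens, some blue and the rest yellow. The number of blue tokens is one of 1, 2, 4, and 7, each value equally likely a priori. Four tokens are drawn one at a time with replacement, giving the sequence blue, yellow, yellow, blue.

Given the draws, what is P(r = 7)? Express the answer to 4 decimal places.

For each hypothesis, P(data | H) works out to: P(data | r = 1) = (1/8)(7/8)(7/8)(1/8) = 0.011963; P(data | r = 2) = (2/8)(6/8)(6/8)(2/8) = 0.035156; P(data | r = 4) = (4/8)(4/8)(4/8)(4/8) = 0.0625; P(data | r = 7) = (7/8)(1/8)(1/8)(7/8) = 0.011963.
The prior-weighted likelihoods are 1/4 · 0.011963 = 0.0029907, 1/4 · 0.035156 = 0.0087891, 1/4 · 0.0625 = 0.015625, 1/4 · 0.011963 = 0.0029907; summing to 0.030396.
Hence P(r = 7 | data) = (0.0029907) / (0.030396) = 0.098394.

0.0984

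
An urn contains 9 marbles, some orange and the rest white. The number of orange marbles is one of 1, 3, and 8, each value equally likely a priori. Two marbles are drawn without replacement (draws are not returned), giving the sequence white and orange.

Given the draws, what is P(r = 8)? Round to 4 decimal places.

0.2353

The likelihood of the observed sequence under each hypothesis: P(data | r = 1) = (8/9)(1/8) = 1/9; P(data | r = 3) = (6/9)(3/8) = 1/4; P(data | r = 8) = (1/9)(8/8) = 1/9.
Multiplying each by its prior: 1/3 · 1/9 = 1/27, 1/3 · 1/4 = 1/12, 1/3 · 1/9 = 1/27; summing to 17/108.
Hence P(r = 8 | data) = (1/27) / (17/108) = 4/17.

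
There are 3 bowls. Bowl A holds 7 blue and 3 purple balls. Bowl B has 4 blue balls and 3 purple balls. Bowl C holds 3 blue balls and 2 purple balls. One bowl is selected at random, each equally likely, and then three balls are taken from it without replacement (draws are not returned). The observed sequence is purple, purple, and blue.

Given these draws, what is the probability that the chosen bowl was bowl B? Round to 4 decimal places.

0.4192

Compute the likelihood of the observed sequence for each case: P(data | bowl A) = (3/10)(2/9)(7/8) = 0.058333; P(data | bowl B) = (3/7)(2/6)(4/5) = 0.11429; P(data | bowl C) = (2/5)(1/4)(3/3) = 0.1.
The prior-weighted likelihoods are 1/3 · 0.058333 = 0.019444, 1/3 · 0.11429 = 0.038095, 1/3 · 0.1 = 0.033333; summing to 0.090873.
Therefore the posterior P(bowl B | data) = (0.038095) / (0.090873) = 0.41921.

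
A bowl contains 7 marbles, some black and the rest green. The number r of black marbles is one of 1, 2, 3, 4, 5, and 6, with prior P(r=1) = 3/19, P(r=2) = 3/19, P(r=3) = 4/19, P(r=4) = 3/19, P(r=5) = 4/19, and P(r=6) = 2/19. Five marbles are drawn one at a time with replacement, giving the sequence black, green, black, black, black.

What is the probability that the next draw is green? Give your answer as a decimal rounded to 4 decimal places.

0.3243

For each hypothesis, P(data | H) works out to: P(data | r = 1) = (1/7)(6/7)(1/7)(1/7)(1/7) = 0.00035699; P(data | r = 2) = (2/7)(5/7)(2/7)(2/7)(2/7) = 0.0047599; P(data | r = 3) = (3/7)(4/7)(3/7)(3/7)(3/7) = 0.019278; P(data | r = 4) = (4/7)(3/7)(4/7)(4/7)(4/7) = 0.045695; P(data | r = 5) = (5/7)(2/7)(5/7)(5/7)(5/7) = 0.074374; P(data | r = 6) = (6/7)(1/7)(6/7)(6/7)(6/7) = 0.077111.
Multiplying each by its prior: 3/19 · 0.00035699 = 5.6367e-05, 3/19 · 0.0047599 = 0.00075157, 4/19 · 0.019278 = 0.0040585, 3/19 · 0.045695 = 0.007215, 4/19 · 0.074374 = 0.015658, 2/19 · 0.077111 = 0.0081169; summing to 0.035856.
Normalising, the posterior is P(r = 1 | data) = 0.0015721, P(r = 2 | data) = 0.020961, P(r = 3 | data) = 0.11319, P(r = 4 | data) = 0.20122, P(r = 5 | data) = 0.43668, P(r = 6 | data) = 0.22638.
Averaging over the posterior, P(green next | data) = (6/7)(0.0015721) + (5/7)(0.020961) + (4/7)(0.11319) + (3/7)(0.20122) + (2/7)(0.43668) + (1/7)(0.22638) = 0.32434.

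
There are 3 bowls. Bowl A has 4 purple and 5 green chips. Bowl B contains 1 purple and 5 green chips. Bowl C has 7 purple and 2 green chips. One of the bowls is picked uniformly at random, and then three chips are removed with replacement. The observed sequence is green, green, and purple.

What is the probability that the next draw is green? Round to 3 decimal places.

Under each hypothesis, the probability of the observed sequence is: P(data | bowl A) = (5/9)(5/9)(4/9) = 0.13717; P(data | bowl B) = (5/6)(5/6)(1/6) = 0.11574; P(data | bowl C) = (2/9)(2/9)(7/9) = 0.038409.
Weighting by the prior gives 1/3 · 0.13717 = 0.045725, 1/3 · 0.11574 = 0.03858, 1/3 · 0.038409 = 0.012803; with total 0.097108.
Normalising, the posterior is P(bowl A | data) = 0.47087, P(bowl B | data) = 0.39729, P(bowl C | data) = 0.13184.
The predictive probability is P(green next | data) = (5/9)(0.47087) + (5/6)(0.39729) + (2/9)(0.13184) = 0.62197.

0.622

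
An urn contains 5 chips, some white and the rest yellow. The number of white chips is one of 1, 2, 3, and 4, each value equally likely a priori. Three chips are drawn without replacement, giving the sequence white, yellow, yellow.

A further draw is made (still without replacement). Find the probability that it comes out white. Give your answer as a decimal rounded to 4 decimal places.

Under each hypothesis, the probability of the observed sequence is: P(data | r = 1) = (1/5)(4/4)(3/3) = 1/5; P(data | r = 2) = (2/5)(3/4)(2/3) = 1/5; P(data | r = 3) = (3/5)(2/4)(1/3) = 1/10; P(data | r = 4) = (4/5)(1/4)(0/3) = 0.
Weighting by the prior gives 1/4 · 1/5 = 1/20, 1/4 · 1/5 = 1/20, 1/4 · 1/10 = 1/40, 1/4 · 0 = 0; with total 1/8.
Normalising, the posterior is P(r = 1 | data) = 2/5, P(r = 2 | data) = 2/5, P(r = 3 | data) = 1/5, P(r = 4 | data) = 0.
So P(white next | data) = Σ P(white next | H) P(H | data) = (0)(2/5) + (1/2)(2/5) + (1)(1/5) = 2/5.

0.4000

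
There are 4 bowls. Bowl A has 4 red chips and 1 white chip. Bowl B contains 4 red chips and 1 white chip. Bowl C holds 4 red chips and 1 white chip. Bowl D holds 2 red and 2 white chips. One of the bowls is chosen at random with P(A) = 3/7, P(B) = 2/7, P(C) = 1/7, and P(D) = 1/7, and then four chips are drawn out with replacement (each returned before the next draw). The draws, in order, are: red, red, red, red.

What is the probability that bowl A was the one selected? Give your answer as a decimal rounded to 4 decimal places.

Under each hypothesis, the probability of the observed sequence is: P(data | bowl A) = (4/5)(4/5)(4/5)(4/5) = 0.4096; P(data | bowl B) = (4/5)(4/5)(4/5)(4/5) = 0.4096; P(data | bowl C) = (4/5)(4/5)(4/5)(4/5) = 0.4096; P(data | bowl D) = (2/4)(2/4)(2/4)(2/4) = 0.0625.
Weighting by the prior gives 3/7 · 0.4096 = 0.17554, 2/7 · 0.4096 = 0.11703, 1/7 · 0.4096 = 0.058514, 1/7 · 0.0625 = 0.0089286; with total 0.36001.
By Bayes' rule, P(bowl A | data) = (0.17554) / (0.36001) = 0.4876.

0.4876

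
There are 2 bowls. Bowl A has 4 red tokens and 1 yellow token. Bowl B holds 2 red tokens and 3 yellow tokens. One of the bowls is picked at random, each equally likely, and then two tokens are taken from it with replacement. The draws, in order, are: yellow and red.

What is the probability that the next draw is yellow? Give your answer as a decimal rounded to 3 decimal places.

0.440

The likelihood of the observed sequence under each hypothesis: P(data | bowl A) = (1/5)(4/5) = 4/25; P(data | bowl B) = (3/5)(2/5) = 6/25.
The prior-weighted likelihoods are 1/2 · 4/25 = 2/25, 1/2 · 6/25 = 3/25; summing to 1/5.
Normalising, the posterior is P(bowl A | data) = 2/5, P(bowl B | data) = 3/5.
The predictive probability is P(yellow next | data) = (1/5)(2/5) + (3/5)(3/5) = 11/25.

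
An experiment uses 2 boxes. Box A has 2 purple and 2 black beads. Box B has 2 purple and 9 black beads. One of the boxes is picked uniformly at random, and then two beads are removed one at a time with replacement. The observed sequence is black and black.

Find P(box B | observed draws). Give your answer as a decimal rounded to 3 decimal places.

0.728

Compute the likelihood of the observed sequence for each case: P(data | box A) = (2/4)(2/4) = 1/4; P(data | box B) = (9/11)(9/11) = 81/121.
Weighting by the prior gives 1/2 · 1/4 = 1/8, 1/2 · 81/121 = 81/242; these sum to 445/968.
So P(box B | data) = (81/242) / (445/968) = 324/445.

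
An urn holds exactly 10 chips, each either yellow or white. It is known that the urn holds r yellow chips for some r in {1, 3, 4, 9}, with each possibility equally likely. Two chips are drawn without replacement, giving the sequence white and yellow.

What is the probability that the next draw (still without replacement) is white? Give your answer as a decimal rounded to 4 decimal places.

0.6310

Under each hypothesis, the probability of the observed sequence is: P(data | r = 1) = (9/10)(1/9) = 1/10; P(data | r = 3) = (7/10)(3/9) = 7/30; P(data | r = 4) = (6/10)(4/9) = 4/15; P(data | r = 9) = (1/10)(9/9) = 1/10.
The prior-weighted likelihoods are 1/4 · 1/10 = 1/40, 1/4 · 7/30 = 7/120, 1/4 · 4/15 = 1/15, 1/4 · 1/10 = 1/40; summing to 7/40.
The posterior is then P(r = 1 | data) = 1/7, P(r = 3 | data) = 1/3, P(r = 4 | data) = 8/21, P(r = 9 | data) = 1/7.
The predictive probability is P(white next | data) = (1)(1/7) + (3/4)(1/3) + (5/8)(8/21) + (0)(1/7) = 53/84.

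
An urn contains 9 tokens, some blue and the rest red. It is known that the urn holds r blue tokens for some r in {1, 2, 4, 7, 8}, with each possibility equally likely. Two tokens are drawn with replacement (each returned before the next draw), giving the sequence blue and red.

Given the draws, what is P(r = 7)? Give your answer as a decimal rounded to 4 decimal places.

0.2188

The likelihood of the observed sequence under each hypothesis: P(data | r = 1) = (1/9)(8/9) = 8/81; P(data | r = 2) = (2/9)(7/9) = 14/81; P(data | r = 4) = (4/9)(5/9) = 20/81; P(data | r = 7) = (7/9)(2/9) = 14/81; P(data | r = 8) = (8/9)(1/9) = 8/81.
The prior-weighted likelihoods are 1/5 · 8/81 = 8/405, 1/5 · 14/81 = 14/405, 1/5 · 20/81 = 4/81, 1/5 · 14/81 = 14/405, 1/5 · 8/81 = 8/405; with total 64/405.
Hence P(r = 7 | data) = (14/405) / (64/405) = 7/32.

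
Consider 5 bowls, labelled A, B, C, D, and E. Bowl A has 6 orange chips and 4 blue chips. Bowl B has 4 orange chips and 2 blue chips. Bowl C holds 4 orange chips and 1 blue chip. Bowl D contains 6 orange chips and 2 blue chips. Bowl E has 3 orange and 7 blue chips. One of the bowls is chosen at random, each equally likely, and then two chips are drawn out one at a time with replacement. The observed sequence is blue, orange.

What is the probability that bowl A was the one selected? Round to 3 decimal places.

The likelihood of the observed sequence under each hypothesis: P(data | bowl A) = (4/10)(6/10) = 0.24; P(data | bowl B) = (2/6)(4/6) = 0.22222; P(data | bowl C) = (1/5)(4/5) = 0.16; P(data | bowl D) = (2/8)(6/8) = 0.1875; P(data | bowl E) = (7/10)(3/10) = 0.21.
Weighting by the prior gives 1/5 · 0.24 = 0.048, 1/5 · 0.22222 = 0.044444, 1/5 · 0.16 = 0.032, 1/5 · 0.1875 = 0.0375, 1/5 · 0.21 = 0.042; with total 0.20394.
Hence P(bowl A | data) = (0.048) / (0.20394) = 0.23536.

0.235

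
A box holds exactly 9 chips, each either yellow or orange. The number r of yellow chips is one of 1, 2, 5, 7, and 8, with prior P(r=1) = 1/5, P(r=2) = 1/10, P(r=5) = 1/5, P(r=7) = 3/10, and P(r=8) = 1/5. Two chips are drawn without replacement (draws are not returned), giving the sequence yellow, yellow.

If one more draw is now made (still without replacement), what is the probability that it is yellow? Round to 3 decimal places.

Compute the likelihood of the observed sequence for each case: P(data | r = 1) = (1/9)(0/8) = 0; P(data | r = 2) = (2/9)(1/8) = 1/36; P(data | r = 5) = (5/9)(4/8) = 5/18; P(data | r = 7) = (7/9)(6/8) = 7/12; P(data | r = 8) = (8/9)(7/8) = 7/9.
Multiplying each by its prior: 1/5 · 0 = 0, 1/10 · 1/36 = 1/360, 1/5 · 5/18 = 1/18, 3/10 · 7/12 = 7/40, 1/5 · 7/9 = 7/45; summing to 7/18.
The posterior is then P(r = 1 | data) = 0, P(r = 2 | data) = 1/140, P(r = 5 | data) = 1/7, P(r = 7 | data) = 9/20, P(r = 8 | data) = 2/5.
Averaging over the posterior, P(yellow next | data) = (0)(1/140) + (3/7)(1/7) + (5/7)(9/20) + (6/7)(2/5) = 711/980.

0.726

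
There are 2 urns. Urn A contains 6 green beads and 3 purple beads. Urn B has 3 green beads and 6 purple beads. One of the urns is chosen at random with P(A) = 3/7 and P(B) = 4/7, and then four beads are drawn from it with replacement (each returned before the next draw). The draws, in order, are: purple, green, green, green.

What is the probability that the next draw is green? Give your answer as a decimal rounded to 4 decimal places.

0.5833

For each hypothesis, P(data | H) works out to: P(data | urn A) = (3/9)(6/9)(6/9)(6/9) = 8/81; P(data | urn B) = (6/9)(3/9)(3/9)(3/9) = 2/81.
The prior-weighted likelihoods are 3/7 · 8/81 = 8/189, 4/7 · 2/81 = 8/567; with total 32/567.
Dividing through by the total gives posterior P(urn A | data) = 3/4, P(urn B | data) = 1/4.
Averaging over the posterior, P(green next | data) = (2/3)(3/4) + (1/3)(1/4) = 7/12.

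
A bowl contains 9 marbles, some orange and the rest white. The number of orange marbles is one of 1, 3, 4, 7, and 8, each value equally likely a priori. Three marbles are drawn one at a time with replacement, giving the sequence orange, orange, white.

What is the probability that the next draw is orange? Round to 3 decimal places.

Compute the likelihood of the observed sequence for each case: P(data | r = 1) = (1/9)(1/9)(8/9) = 0.010974; P(data | r = 3) = (3/9)(3/9)(6/9) = 0.074074; P(data | r = 4) = (4/9)(4/9)(5/9) = 0.10974; P(data | r = 7) = (7/9)(7/9)(2/9) = 0.13443; P(data | r = 8) = (8/9)(8/9)(1/9) = 0.087791.
Weighting by the prior gives 1/5 · 0.010974 = 0.0021948, 1/5 · 0.074074 = 0.014815, 1/5 · 0.10974 = 0.021948, 1/5 · 0.13443 = 0.026886, 1/5 · 0.087791 = 0.017558; summing to 0.083402.
Dividing through by the total gives posterior P(r = 1 | data) = 0.026316, P(r = 3 | data) = 0.17763, P(r = 4 | data) = 0.26316, P(r = 7 | data) = 0.32237, P(r = 8 | data) = 0.21053.
The predictive probability is P(orange next | data) = (1/9)(0.026316) + (1/3)(0.17763) + (4/9)(0.26316) + (7/9)(0.32237) + (8/9)(0.21053) = 0.61696.

0.617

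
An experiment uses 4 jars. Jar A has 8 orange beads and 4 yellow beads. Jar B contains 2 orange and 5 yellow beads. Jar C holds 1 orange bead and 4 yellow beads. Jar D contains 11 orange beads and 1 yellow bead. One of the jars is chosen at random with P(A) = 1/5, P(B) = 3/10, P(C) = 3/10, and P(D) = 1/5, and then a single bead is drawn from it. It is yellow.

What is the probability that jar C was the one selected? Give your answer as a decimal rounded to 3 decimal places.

For each hypothesis, P(data | H) works out to: P(data | jar A) = (4/12) = 0.33333; P(data | jar B) = (5/7) = 0.71429; P(data | jar C) = (4/5) = 0.8; P(data | jar D) = (1/12) = 0.083333.
Multiplying each by its prior: 1/5 · 0.33333 = 0.066667, 3/10 · 0.71429 = 0.21429, 3/10 · 0.8 = 0.24, 1/5 · 0.083333 = 0.016667; summing to 0.53762.
So P(jar C | data) = (0.24) / (0.53762) = 0.44641.

0.446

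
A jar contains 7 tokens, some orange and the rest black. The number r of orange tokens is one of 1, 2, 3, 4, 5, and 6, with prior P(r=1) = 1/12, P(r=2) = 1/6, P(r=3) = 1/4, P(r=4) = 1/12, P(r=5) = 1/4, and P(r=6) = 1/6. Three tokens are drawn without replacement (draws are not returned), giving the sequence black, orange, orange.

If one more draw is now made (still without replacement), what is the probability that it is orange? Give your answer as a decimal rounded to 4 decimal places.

0.6039

For each hypothesis, P(data | H) works out to: P(data | r = 1) = (6/7)(1/6)(0/5) = 0; P(data | r = 2) = (5/7)(2/6)(1/5) = 1/21; P(data | r = 3) = (4/7)(3/6)(2/5) = 4/35; P(data | r = 4) = (3/7)(4/6)(3/5) = 6/35; P(data | r = 5) = (2/7)(5/6)(4/5) = 4/21; P(data | r = 6) = (1/7)(6/6)(5/5) = 1/7.
Weighting by the prior gives 1/12 · 0 = 0, 1/6 · 1/21 = 1/126, 1/4 · 4/35 = 1/35, 1/12 · 6/35 = 1/70, 1/4 · 4/21 = 1/21, 1/6 · 1/7 = 1/42; summing to 11/90.
The posterior is then P(r = 1 | data) = 0, P(r = 2 | data) = 5/77, P(r = 3 | data) = 18/77, P(r = 4 | data) = 9/77, P(r = 5 | data) = 30/77, P(r = 6 | data) = 15/77.
Averaging over the posterior, P(orange next | data) = (0)(5/77) + (1/4)(18/77) + (1/2)(9/77) + (3/4)(30/77) + (1)(15/77) = 93/154.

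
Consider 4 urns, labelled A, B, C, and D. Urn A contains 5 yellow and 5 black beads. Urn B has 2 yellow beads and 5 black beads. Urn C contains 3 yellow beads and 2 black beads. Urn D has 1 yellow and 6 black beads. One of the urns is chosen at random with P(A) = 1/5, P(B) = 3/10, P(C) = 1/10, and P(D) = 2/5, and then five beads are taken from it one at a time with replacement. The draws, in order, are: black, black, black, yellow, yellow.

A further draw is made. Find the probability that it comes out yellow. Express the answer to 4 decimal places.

0.3445

Compute the likelihood of the observed sequence for each case: P(data | urn A) = (5/10)(5/10)(5/10)(5/10)(5/10) = 0.03125; P(data | urn B) = (5/7)(5/7)(5/7)(2/7)(2/7) = 0.02975; P(data | urn C) = (2/5)(2/5)(2/5)(3/5)(3/5) = 0.02304; P(data | urn D) = (6/7)(6/7)(6/7)(1/7)(1/7) = 0.012852.
The prior-weighted likelihoods are 1/5 · 0.03125 = 0.00625, 3/10 · 0.02975 = 0.0089249, 1/10 · 0.02304 = 0.002304, 2/5 · 0.012852 = 0.0051407; with total 0.02262.
Normalising, the posterior is P(urn A | data) = 0.27631, P(urn B | data) = 0.39456, P(urn C | data) = 0.10186, P(urn D | data) = 0.22727.
The predictive probability is P(yellow next | data) = (1/2)(0.27631) + (2/7)(0.39456) + (3/5)(0.10186) + (1/7)(0.22727) = 0.34447.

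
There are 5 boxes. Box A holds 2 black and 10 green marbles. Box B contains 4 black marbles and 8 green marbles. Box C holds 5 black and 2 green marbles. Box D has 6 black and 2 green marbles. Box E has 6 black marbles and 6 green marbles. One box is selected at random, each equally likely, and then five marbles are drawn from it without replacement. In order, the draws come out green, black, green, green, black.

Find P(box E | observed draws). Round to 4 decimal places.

0.3968

For each hypothesis, P(data | H) works out to: P(data | box A) = (10/12)(2/11)(9/10)(8/9)(1/8) = 0.015152; P(data | box B) = (8/12)(4/11)(7/10)(6/9)(3/8) = 0.042424; P(data | box C) = (2/7)(5/6)(1/5)(0/4) = 0; P(data | box D) = (2/8)(6/7)(1/6)(0/5) = 0; P(data | box E) = (6/12)(6/11)(5/10)(4/9)(5/8) = 0.037879.
Multiplying each by its prior: 1/5 · 0.015152 = 0.0030303, 1/5 · 0.042424 = 0.0084848, 1/5 · 0 = 0, 1/5 · 0 = 0, 1/5 · 0.037879 = 0.0075758; summing to 0.019091.
Hence P(box E | data) = (0.0075758) / (0.019091) = 0.39683.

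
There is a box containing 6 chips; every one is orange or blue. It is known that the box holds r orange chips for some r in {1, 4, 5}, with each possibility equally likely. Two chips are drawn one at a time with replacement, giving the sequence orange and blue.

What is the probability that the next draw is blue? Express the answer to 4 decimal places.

The likelihood of the observed sequence under each hypothesis: P(data | r = 1) = (1/6)(5/6) = 5/36; P(data | r = 4) = (4/6)(2/6) = 2/9; P(data | r = 5) = (5/6)(1/6) = 5/36.
Multiplying each by its prior: 1/3 · 5/36 = 5/108, 1/3 · 2/9 = 2/27, 1/3 · 5/36 = 5/108; these sum to 1/6.
Dividing through by the total gives posterior P(r = 1 | data) = 5/18, P(r = 4 | data) = 4/9, P(r = 5 | data) = 5/18.
Averaging over the posterior, P(blue next | data) = (5/6)(5/18) + (1/3)(4/9) + (1/6)(5/18) = 23/54.

0.4259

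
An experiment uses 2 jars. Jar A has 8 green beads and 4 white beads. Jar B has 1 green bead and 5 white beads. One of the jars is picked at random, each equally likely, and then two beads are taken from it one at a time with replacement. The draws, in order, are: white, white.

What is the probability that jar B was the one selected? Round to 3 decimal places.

0.862

Under each hypothesis, the probability of the observed sequence is: P(data | jar A) = (4/12)(4/12) = 1/9; P(data | jar B) = (5/6)(5/6) = 25/36.
The prior-weighted likelihoods are 1/2 · 1/9 = 1/18, 1/2 · 25/36 = 25/72; with total 29/72.
So P(jar B | data) = (25/72) / (29/72) = 25/29.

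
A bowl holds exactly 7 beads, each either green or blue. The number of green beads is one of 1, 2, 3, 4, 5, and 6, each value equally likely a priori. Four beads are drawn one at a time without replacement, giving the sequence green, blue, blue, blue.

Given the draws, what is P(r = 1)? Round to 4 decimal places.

0.3571

Compute the likelihood of the observed sequence for each case: P(data | r = 1) = (1/7)(6/6)(5/5)(4/4) = 1/7; P(data | r = 2) = (2/7)(5/6)(4/5)(3/4) = 1/7; P(data | r = 3) = (3/7)(4/6)(3/5)(2/4) = 3/35; P(data | r = 4) = (4/7)(3/6)(2/5)(1/4) = 1/35; P(data | r = 5) = (5/7)(2/6)(1/5)(0/4) = 0; P(data | r = 6) = (6/7)(1/6)(0/5) = 0.
The prior-weighted likelihoods are 1/6 · 1/7 = 1/42, 1/6 · 1/7 = 1/42, 1/6 · 3/35 = 1/70, 1/6 · 1/35 = 1/210, 1/6 · 0 = 0, 1/6 · 0 = 0; with total 1/15.
So P(r = 1 | data) = (1/42) / (1/15) = 5/14.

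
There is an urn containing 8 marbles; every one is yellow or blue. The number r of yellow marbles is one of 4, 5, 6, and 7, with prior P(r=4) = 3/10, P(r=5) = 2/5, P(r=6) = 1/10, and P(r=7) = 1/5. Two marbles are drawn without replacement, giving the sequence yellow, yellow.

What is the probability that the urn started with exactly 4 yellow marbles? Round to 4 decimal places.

Compute the likelihood of the observed sequence for each case: P(data | r = 4) = (4/8)(3/7) = 3/14; P(data | r = 5) = (5/8)(4/7) = 5/14; P(data | r = 6) = (6/8)(5/7) = 15/28; P(data | r = 7) = (7/8)(6/7) = 3/4.
Weighting by the prior gives 3/10 · 3/14 = 9/140, 2/5 · 5/14 = 1/7, 1/10 · 15/28 = 3/56, 1/5 · 3/4 = 3/20; summing to 23/56.
Hence P(r = 4 | data) = (9/140) / (23/56) = 18/115.

0.1565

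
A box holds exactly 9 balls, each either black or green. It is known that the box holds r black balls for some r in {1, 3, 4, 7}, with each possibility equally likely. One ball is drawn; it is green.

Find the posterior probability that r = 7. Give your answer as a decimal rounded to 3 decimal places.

0.095

Compute the likelihood of this draw for each case: P(data | r = 1) = (8/9) = 8/9; P(data | r = 3) = (6/9) = 2/3; P(data | r = 4) = (5/9) = 5/9; P(data | r = 7) = (2/9) = 2/9.
The prior-weighted likelihoods are 1/4 · 8/9 = 2/9, 1/4 · 2/3 = 1/6, 1/4 · 5/9 = 5/36, 1/4 · 2/9 = 1/18; these sum to 7/12.
Therefore the posterior P(r = 7 | data) = (1/18) / (7/12) = 2/21.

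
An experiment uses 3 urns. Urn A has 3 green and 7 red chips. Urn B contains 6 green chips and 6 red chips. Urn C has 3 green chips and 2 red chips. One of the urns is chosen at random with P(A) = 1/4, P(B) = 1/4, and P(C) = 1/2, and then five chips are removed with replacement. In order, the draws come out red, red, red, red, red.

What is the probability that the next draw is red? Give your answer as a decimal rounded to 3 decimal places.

0.644

Under each hypothesis, the probability of the observed sequence is: P(data | urn A) = (7/10)(7/10)(7/10)(7/10)(7/10) = 0.16807; P(data | urn B) = (6/12)(6/12)(6/12)(6/12)(6/12) = 0.03125; P(data | urn C) = (2/5)(2/5)(2/5)(2/5)(2/5) = 0.01024.
Multiplying each by its prior: 1/4 · 0.16807 = 0.042017, 1/4 · 0.03125 = 0.0078125, 1/2 · 0.01024 = 0.00512; with total 0.05495.
Normalising, the posterior is P(urn A | data) = 0.76465, P(urn B | data) = 0.14217, P(urn C | data) = 0.093176.
The predictive probability is P(red next | data) = (7/10)(0.76465) + (1/2)(0.14217) + (2/5)(0.093176) = 0.64361.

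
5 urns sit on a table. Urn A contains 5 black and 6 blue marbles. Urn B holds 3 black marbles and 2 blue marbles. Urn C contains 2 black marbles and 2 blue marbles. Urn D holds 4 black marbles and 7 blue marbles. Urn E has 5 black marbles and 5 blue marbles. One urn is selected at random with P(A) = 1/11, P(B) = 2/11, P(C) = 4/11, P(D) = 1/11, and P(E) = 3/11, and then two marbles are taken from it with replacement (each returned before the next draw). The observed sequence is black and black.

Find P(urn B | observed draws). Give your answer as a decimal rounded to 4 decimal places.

0.2563

For each hypothesis, P(data | H) works out to: P(data | urn A) = (5/11)(5/11) = 0.20661; P(data | urn B) = (3/5)(3/5) = 0.36; P(data | urn C) = (2/4)(2/4) = 0.25; P(data | urn D) = (4/11)(4/11) = 0.13223; P(data | urn E) = (5/10)(5/10) = 0.25.
Multiplying each by its prior: 1/11 · 0.20661 = 0.018783, 2/11 · 0.36 = 0.065455, 4/11 · 0.25 = 0.090909, 1/11 · 0.13223 = 0.012021, 3/11 · 0.25 = 0.068182; these sum to 0.25535.
Therefore the posterior P(urn B | data) = (0.065455) / (0.25535) = 0.25633.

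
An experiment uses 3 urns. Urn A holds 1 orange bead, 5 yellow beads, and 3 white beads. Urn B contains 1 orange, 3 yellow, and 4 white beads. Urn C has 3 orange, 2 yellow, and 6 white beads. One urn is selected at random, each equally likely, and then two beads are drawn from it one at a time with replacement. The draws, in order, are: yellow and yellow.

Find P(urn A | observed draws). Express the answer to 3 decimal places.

Under each hypothesis, the probability of the observed sequence is: P(data | urn A) = (5/9)(5/9) = 0.30864; P(data | urn B) = (3/8)(3/8) = 0.14062; P(data | urn C) = (2/11)(2/11) = 0.033058.
The prior-weighted likelihoods are 1/3 · 0.30864 = 0.10288, 1/3 · 0.14062 = 0.046875, 1/3 · 0.033058 = 0.011019; with total 0.16077.
By Bayes' rule, P(urn A | data) = (0.10288) / (0.16077) = 0.6399.

0.640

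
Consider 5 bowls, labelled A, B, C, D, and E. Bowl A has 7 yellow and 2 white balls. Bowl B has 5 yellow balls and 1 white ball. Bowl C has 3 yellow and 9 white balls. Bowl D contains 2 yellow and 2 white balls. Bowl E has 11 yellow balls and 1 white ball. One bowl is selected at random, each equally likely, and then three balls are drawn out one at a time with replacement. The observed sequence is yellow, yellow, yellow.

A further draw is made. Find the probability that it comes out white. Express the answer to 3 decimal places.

Compute the likelihood of the observed sequence for each case: P(data | bowl A) = (7/9)(7/9)(7/9) = 0.47051; P(data | bowl B) = (5/6)(5/6)(5/6) = 0.5787; P(data | bowl C) = (3/12)(3/12)(3/12) = 0.015625; P(data | bowl D) = (2/4)(2/4)(2/4) = 0.125; P(data | bowl E) = (11/12)(11/12)(11/12) = 0.77025.
The prior-weighted likelihoods are 1/5 · 0.47051 = 0.094102, 1/5 · 0.5787 = 0.11574, 1/5 · 0.015625 = 0.003125, 1/5 · 0.125 = 0.025, 1/5 · 0.77025 = 0.15405; these sum to 0.39202.
Dividing through by the total gives posterior P(bowl A | data) = 0.24004, P(bowl B | data) = 0.29524, P(bowl C | data) = 0.0079716, P(bowl D | data) = 0.063773, P(bowl E | data) = 0.39297.
The predictive probability is P(white next | data) = (2/9)(0.24004) + (1/6)(0.29524) + (3/4)(0.0079716) + (1/2)(0.063773) + (1/12)(0.39297) = 0.17316.

0.173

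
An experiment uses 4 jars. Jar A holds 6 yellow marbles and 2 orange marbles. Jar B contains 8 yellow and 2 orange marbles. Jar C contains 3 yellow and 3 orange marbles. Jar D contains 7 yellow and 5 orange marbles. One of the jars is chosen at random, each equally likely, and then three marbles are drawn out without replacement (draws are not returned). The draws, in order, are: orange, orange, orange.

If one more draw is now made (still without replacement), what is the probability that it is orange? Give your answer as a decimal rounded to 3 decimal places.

The likelihood of the observed sequence under each hypothesis: P(data | jar A) = (2/8)(1/7)(0/6) = 0; P(data | jar B) = (2/10)(1/9)(0/8) = 0; P(data | jar C) = (3/6)(2/5)(1/4) = 1/20; P(data | jar D) = (5/12)(4/11)(3/10) = 1/22.
Multiplying each by its prior: 1/4 · 0 = 0, 1/4 · 0 = 0, 1/4 · 1/20 = 1/80, 1/4 · 1/22 = 1/88; with total 21/880.
Dividing through by the total gives posterior P(jar A | data) = 0, P(jar B | data) = 0, P(jar C | data) = 11/21, P(jar D | data) = 10/21.
So P(orange next | data) = Σ P(orange next | H) P(H | data) = (0)(11/21) + (2/9)(10/21) = 20/189.

0.106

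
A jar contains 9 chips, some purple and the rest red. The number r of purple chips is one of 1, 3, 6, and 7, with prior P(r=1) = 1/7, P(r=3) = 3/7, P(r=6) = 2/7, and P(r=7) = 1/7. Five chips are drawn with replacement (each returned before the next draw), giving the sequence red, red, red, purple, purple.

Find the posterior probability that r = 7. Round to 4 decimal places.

Compute the likelihood of the observed sequence for each case: P(data | r = 1) = (8/9)(8/9)(8/9)(1/9)(1/9) = 0.0086708; P(data | r = 3) = (6/9)(6/9)(6/9)(3/9)(3/9) = 0.032922; P(data | r = 6) = (3/9)(3/9)(3/9)(6/9)(6/9) = 0.016461; P(data | r = 7) = (2/9)(2/9)(2/9)(7/9)(7/9) = 0.0066386.
Multiplying each by its prior: 1/7 · 0.0086708 = 0.0012387, 3/7 · 0.032922 = 0.014109, 2/7 · 0.016461 = 0.0047031, 1/7 · 0.0066386 = 0.00094836; these sum to 0.021.
So P(r = 7 | data) = (0.00094836) / (0.021) = 0.045161.

0.0452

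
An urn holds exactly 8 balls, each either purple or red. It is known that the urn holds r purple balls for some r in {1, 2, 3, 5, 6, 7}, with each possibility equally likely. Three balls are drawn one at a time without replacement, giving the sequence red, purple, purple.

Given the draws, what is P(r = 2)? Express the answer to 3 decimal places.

The likelihood of the observed sequence under each hypothesis: P(data | r = 1) = (7/8)(1/7)(0/6) = 0; P(data | r = 2) = (6/8)(2/7)(1/6) = 1/28; P(data | r = 3) = (5/8)(3/7)(2/6) = 5/56; P(data | r = 5) = (3/8)(5/7)(4/6) = 5/28; P(data | r = 6) = (2/8)(6/7)(5/6) = 5/28; P(data | r = 7) = (1/8)(7/7)(6/6) = 1/8.
Weighting by the prior gives 1/6 · 0 = 0, 1/6 · 1/28 = 1/168, 1/6 · 5/56 = 5/336, 1/6 · 5/28 = 5/168, 1/6 · 5/28 = 5/168, 1/6 · 1/8 = 1/48; summing to 17/168.
Therefore the posterior P(r = 2 | data) = (1/168) / (17/168) = 1/17.

0.059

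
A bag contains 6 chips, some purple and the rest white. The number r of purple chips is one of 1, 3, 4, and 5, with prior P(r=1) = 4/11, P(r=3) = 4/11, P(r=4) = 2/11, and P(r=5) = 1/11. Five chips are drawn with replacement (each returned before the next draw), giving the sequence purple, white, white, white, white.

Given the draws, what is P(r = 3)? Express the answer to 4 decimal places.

0.2696

Compute the likelihood of the observed sequence for each case: P(data | r = 1) = (1/6)(5/6)(5/6)(5/6)(5/6) = 0.080376; P(data | r = 3) = (3/6)(3/6)(3/6)(3/6)(3/6) = 0.03125; P(data | r = 4) = (4/6)(2/6)(2/6)(2/6)(2/6) = 0.0082305; P(data | r = 5) = (5/6)(1/6)(1/6)(1/6)(1/6) = 0.000643.
The prior-weighted likelihoods are 4/11 · 0.080376 = 0.029227, 4/11 · 0.03125 = 0.011364, 2/11 · 0.0082305 = 0.0014964, 1/11 · 0.000643 = 5.8455e-05; with total 0.042146.
Hence P(r = 3 | data) = (0.011364) / (0.042146) = 0.26963.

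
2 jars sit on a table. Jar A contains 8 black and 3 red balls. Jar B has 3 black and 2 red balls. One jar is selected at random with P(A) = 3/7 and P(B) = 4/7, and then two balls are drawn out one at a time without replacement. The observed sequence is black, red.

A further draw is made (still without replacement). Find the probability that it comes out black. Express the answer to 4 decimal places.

0.7059

Under each hypothesis, the probability of the observed sequence is: P(data | jar A) = (8/11)(3/10) = 12/55; P(data | jar B) = (3/5)(2/4) = 3/10.
Multiplying each by its prior: 3/7 · 12/55 = 36/385, 4/7 · 3/10 = 6/35; with total 102/385.
Dividing through by the total gives posterior P(jar A | data) = 6/17, P(jar B | data) = 11/17.
So P(black next | data) = Σ P(black next | H) P(H | data) = (7/9)(6/17) + (2/3)(11/17) = 12/17.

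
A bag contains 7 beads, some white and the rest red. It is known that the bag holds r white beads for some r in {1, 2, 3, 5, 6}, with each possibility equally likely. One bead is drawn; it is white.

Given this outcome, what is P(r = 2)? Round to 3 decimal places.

The likelihood of this draw under each hypothesis: P(data | r = 1) = (1/7) = 1/7; P(data | r = 2) = (2/7) = 2/7; P(data | r = 3) = (3/7) = 3/7; P(data | r = 5) = (5/7) = 5/7; P(data | r = 6) = (6/7) = 6/7.
The prior-weighted likelihoods are 1/5 · 1/7 = 1/35, 1/5 · 2/7 = 2/35, 1/5 · 3/7 = 3/35, 1/5 · 5/7 = 1/7, 1/5 · 6/7 = 6/35; these sum to 17/35.
Hence P(r = 2 | data) = (2/35) / (17/35) = 2/17.

0.118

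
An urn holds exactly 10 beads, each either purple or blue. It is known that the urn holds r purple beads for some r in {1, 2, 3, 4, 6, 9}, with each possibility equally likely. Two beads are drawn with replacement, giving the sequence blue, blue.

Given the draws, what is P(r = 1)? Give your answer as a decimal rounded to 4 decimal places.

The likelihood of the observed sequence under each hypothesis: P(data | r = 1) = (9/10)(9/10) = 81/100; P(data | r = 2) = (8/10)(8/10) = 16/25; P(data | r = 3) = (7/10)(7/10) = 49/100; P(data | r = 4) = (6/10)(6/10) = 9/25; P(data | r = 6) = (4/10)(4/10) = 4/25; P(data | r = 9) = (1/10)(1/10) = 1/100.
The prior-weighted likelihoods are 1/6 · 81/100 = 27/200, 1/6 · 16/25 = 8/75, 1/6 · 49/100 = 49/600, 1/6 · 9/25 = 3/50, 1/6 · 4/25 = 2/75, 1/6 · 1/100 = 1/600; these sum to 247/600.
Hence P(r = 1 | data) = (27/200) / (247/600) = 81/247.

0.3279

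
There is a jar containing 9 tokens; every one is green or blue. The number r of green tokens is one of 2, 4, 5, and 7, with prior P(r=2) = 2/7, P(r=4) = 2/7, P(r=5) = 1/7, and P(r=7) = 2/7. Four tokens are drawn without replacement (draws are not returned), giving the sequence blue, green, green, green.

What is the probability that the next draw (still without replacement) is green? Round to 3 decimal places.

0.618

Compute the likelihood of the observed sequence for each case: P(data | r = 2) = (7/9)(2/8)(1/7)(0/6) = 0; P(data | r = 4) = (5/9)(4/8)(3/7)(2/6) = 5/126; P(data | r = 5) = (4/9)(5/8)(4/7)(3/6) = 5/63; P(data | r = 7) = (2/9)(7/8)(6/7)(5/6) = 5/36.
Multiplying each by its prior: 2/7 · 0 = 0, 2/7 · 5/126 = 5/441, 1/7 · 5/63 = 5/441, 2/7 · 5/36 = 5/126; these sum to 55/882.
Normalising, the posterior is P(r = 2 | data) = 0, P(r = 4 | data) = 2/11, P(r = 5 | data) = 2/11, P(r = 7 | data) = 7/11.
The predictive probability is P(green next | data) = (1/5)(2/11) + (2/5)(2/11) + (4/5)(7/11) = 34/55.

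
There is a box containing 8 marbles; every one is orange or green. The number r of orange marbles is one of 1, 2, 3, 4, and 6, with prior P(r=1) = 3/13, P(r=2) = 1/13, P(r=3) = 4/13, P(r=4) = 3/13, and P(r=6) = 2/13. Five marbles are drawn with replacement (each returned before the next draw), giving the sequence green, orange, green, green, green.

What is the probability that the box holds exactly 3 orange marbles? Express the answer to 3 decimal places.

Compute the likelihood of the observed sequence for each case: P(data | r = 1) = (7/8)(1/8)(7/8)(7/8)(7/8) = 0.073273; P(data | r = 2) = (6/8)(2/8)(6/8)(6/8)(6/8) = 0.079102; P(data | r = 3) = (5/8)(3/8)(5/8)(5/8)(5/8) = 0.05722; P(data | r = 4) = (4/8)(4/8)(4/8)(4/8)(4/8) = 0.03125; P(data | r = 6) = (2/8)(6/8)(2/8)(2/8)(2/8) = 0.0029297.
Multiplying each by its prior: 3/13 · 0.073273 = 0.016909, 1/13 · 0.079102 = 0.0060847, 4/13 · 0.05722 = 0.017606, 3/13 · 0.03125 = 0.0072115, 2/13 · 0.0029297 = 0.00045072; with total 0.048262.
Hence P(r = 3 | data) = (0.017606) / (0.048262) = 0.3648.

0.365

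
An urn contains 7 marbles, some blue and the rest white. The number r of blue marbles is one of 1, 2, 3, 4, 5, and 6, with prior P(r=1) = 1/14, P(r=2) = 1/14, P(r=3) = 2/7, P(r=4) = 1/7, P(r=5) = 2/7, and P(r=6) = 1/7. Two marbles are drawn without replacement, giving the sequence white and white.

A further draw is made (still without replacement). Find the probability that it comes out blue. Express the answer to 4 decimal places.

The likelihood of the observed sequence under each hypothesis: P(data | r = 1) = (6/7)(5/6) = 5/7; P(data | r = 2) = (5/7)(4/6) = 10/21; P(data | r = 3) = (4/7)(3/6) = 2/7; P(data | r = 4) = (3/7)(2/6) = 1/7; P(data | r = 5) = (2/7)(1/6) = 1/21; P(data | r = 6) = (1/7)(0/6) = 0.
Multiplying each by its prior: 1/14 · 5/7 = 5/98, 1/14 · 10/21 = 5/147, 2/7 · 2/7 = 4/49, 1/7 · 1/7 = 1/49, 2/7 · 1/21 = 2/147, 1/7 · 0 = 0; with total 59/294.
Normalising, the posterior is P(r = 1 | data) = 15/59, P(r = 2 | data) = 10/59, P(r = 3 | data) = 24/59, P(r = 4 | data) = 6/59, P(r = 5 | data) = 4/59, P(r = 6 | data) = 0.
Averaging over the posterior, P(blue next | data) = (1/5)(15/59) + (2/5)(10/59) + (3/5)(24/59) + (4/5)(6/59) + (1)(4/59) = 151/295.

0.5119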